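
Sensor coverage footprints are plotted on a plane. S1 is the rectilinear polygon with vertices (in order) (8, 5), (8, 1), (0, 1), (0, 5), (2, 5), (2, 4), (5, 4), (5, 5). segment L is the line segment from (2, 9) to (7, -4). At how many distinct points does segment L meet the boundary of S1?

The segment meets the boundary at (5.077,1), (3.923,4).

2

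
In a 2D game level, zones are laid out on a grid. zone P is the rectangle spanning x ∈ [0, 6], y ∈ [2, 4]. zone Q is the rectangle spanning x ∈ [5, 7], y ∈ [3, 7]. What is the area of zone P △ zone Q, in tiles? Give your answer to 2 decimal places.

|zone P∩zone Q|: x∈[5,6], y∈[3,4] → 1·1 = 1.
|zone P △ zone Q| = |zone P| + |zone Q| − 2·|zone P∩zone Q| = 12 + 8 − 2 = 18.00.

18.00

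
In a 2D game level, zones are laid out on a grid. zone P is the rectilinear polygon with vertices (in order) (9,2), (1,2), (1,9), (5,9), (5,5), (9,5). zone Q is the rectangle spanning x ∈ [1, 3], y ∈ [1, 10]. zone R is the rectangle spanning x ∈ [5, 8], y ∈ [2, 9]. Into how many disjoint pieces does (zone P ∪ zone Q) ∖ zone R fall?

(zone P ∪ zone Q) ∖ zone R splits into 2 disjoint pieces (area 32, area 3).

2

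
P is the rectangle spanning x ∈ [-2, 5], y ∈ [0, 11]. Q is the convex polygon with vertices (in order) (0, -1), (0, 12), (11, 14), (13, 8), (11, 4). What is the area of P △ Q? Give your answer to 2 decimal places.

|P| = 77, |Q| = 136.5, |P∩Q| = 53.2182.
|P △ Q| = |P| + |Q| − 2·|P∩Q| = 77 + 136.5 − 106.4364 = 107.06.

107.06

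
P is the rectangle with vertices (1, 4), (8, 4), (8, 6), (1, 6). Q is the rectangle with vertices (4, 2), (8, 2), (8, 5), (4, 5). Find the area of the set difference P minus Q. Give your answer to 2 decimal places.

10.00

|P∩Q|: x∈[4,8], y∈[4,5] → 4·1 = 4.
|P| = 14.
|P ∖ Q| = |P| − |P∩Q| = 14 − 4 = 10.00.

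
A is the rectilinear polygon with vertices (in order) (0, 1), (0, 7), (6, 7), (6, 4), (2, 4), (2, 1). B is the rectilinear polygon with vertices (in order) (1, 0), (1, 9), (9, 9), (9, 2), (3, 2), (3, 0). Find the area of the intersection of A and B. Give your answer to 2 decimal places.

The intersection is the polygon with vertices (6,7), (6,4), (2,4), (2,1), (1,1), (1,7).
By the shoelace formula its area is 18.00.

18.00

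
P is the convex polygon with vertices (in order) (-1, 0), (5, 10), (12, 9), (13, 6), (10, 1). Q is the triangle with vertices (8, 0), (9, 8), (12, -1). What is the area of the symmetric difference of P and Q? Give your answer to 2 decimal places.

83.62

|P| = 88, |Q| = 16.5, |P∩Q| = 10.4384.
|P △ Q| = |P| + |Q| − 2·|P∩Q| = 88 + 16.5 − 20.8768 = 83.62.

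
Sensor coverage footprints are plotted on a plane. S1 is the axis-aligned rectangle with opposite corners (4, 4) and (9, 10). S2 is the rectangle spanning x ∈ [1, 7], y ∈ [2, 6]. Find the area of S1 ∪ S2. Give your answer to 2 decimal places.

48.00

By inclusion–exclusion:
Individual areas: |S1| = 30, |S2| = 24.
|S1∩S2|: x∈[4,7], y∈[4,6] → 3·2 = 6.
|S1 ∪ S2| = 54 − 6 = 48.00.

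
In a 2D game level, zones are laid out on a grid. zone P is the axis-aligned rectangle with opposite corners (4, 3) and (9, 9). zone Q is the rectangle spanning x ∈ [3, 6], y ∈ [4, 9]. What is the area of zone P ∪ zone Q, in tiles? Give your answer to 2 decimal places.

35.00

By inclusion–exclusion:
Individual areas: |zone P| = 30, |zone Q| = 15.
|zone P∩zone Q|: x∈[4,6], y∈[4,9] → 2·5 = 10.
|zone P ∪ zone Q| = 45 − 10 = 35.00.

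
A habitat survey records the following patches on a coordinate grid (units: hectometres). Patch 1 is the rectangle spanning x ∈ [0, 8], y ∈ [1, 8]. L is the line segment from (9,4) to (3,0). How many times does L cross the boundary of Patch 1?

The segment meets the boundary at (4.5,1), (8,3.333).

2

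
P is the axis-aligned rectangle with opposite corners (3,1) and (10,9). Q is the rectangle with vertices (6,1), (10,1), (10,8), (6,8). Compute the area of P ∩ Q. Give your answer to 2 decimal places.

|P∩Q|: x∈[6,10], y∈[1,8] → 4·7 = 28.

28.00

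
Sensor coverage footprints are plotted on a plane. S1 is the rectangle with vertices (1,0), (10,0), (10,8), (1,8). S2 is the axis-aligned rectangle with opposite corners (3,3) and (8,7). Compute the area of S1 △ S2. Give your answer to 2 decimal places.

52.00

|S1∩S2|: x∈[3,8], y∈[3,7] → 5·4 = 20.
|S1 △ S2| = |S1| + |S2| − 2·|S1∩S2| = 72 + 20 − 40 = 52.00.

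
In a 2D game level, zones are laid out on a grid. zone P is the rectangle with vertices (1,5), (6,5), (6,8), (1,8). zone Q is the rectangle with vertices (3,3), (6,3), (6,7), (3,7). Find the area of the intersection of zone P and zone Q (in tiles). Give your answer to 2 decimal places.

6.00

|zone P∩zone Q|: x∈[3,6], y∈[5,7] → 3·2 = 6.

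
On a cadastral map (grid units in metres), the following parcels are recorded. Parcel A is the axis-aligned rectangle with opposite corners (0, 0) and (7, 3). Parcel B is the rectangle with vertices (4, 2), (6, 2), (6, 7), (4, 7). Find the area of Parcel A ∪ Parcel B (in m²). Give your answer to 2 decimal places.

29.00

By inclusion–exclusion:
Individual areas: |Parcel A| = 21, |Parcel B| = 10.
|Parcel A∩Parcel B|: x∈[4,6], y∈[2,3] → 2·1 = 2.
|Parcel A ∪ Parcel B| = 31 − 2 = 29.00.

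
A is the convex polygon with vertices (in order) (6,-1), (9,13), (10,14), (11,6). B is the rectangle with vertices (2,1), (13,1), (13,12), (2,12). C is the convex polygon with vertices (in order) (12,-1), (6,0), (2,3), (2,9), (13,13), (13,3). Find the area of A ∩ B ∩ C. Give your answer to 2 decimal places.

25.72

The intersection is the polygon with vertices (11,6), (7.429,1), (6.429,1), (8.662,11.422), (10.25,12).
By the shoelace formula its area is 25.72.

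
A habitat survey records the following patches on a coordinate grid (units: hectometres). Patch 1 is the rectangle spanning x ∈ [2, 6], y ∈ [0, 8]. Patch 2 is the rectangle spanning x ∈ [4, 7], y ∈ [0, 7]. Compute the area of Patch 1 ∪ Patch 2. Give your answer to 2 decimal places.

39.00

By inclusion–exclusion:
Individual areas: |Patch 1| = 32, |Patch 2| = 21.
|Patch 1∩Patch 2|: x∈[4,6], y∈[0,7] → 2·7 = 14.
|Patch 1 ∪ Patch 2| = 53 − 14 = 39.00.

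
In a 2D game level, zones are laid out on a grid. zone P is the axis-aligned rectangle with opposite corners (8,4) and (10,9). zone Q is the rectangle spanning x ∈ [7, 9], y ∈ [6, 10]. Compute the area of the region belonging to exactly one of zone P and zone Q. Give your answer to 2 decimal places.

12.00

|zone P∩zone Q|: x∈[8,9], y∈[6,9] → 1·3 = 3.
|zone P △ zone Q| = |zone P| + |zone Q| − 2·|zone P∩zone Q| = 10 + 8 − 6 = 12.00.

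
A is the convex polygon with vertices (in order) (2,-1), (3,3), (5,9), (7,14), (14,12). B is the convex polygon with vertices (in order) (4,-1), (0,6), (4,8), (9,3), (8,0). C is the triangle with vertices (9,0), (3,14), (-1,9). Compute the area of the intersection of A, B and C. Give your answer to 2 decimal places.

8.08

The intersection is the polygon with vertices (4.5,7.5), (6.75,5.25), (7.073,4.496), (5.681,2.987), (3.615,4.846).
By the shoelace formula its area is 8.08.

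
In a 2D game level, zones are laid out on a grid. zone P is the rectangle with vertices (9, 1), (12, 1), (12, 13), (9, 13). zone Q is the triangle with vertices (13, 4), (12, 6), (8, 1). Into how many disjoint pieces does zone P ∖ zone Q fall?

zone P ∖ zone Q splits into 2 disjoint pieces (area 4.5, area 26.625).

2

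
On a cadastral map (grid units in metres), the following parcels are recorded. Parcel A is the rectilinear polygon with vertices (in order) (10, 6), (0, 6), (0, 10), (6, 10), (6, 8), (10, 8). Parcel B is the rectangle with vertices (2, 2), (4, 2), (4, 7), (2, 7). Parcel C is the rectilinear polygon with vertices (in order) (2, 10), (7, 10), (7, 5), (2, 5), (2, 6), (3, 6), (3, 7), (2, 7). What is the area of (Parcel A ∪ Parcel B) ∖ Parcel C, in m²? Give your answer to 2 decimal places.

21.00

|Parcel A ∪ Parcel B| = 40.
|(Parcel A ∪ Parcel B) ∩ Parcel C| = 19.
|(Parcel A ∪ Parcel B) ∖ Parcel C| = 40 − 19 = 21.00.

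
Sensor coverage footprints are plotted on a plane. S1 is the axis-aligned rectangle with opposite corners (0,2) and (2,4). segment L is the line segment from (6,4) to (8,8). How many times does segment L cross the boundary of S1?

0

The segment lies entirely outside S1 and never meets its boundary.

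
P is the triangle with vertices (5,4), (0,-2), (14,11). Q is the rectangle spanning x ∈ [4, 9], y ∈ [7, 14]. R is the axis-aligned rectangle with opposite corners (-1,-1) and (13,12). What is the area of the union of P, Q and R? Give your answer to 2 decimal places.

192.20

By inclusion–exclusion:
Individual areas: |P| = 9.5, |Q| = 35, |R| = 182.
|P∩Q| = 0.0079.
|P∩R| = 9.3028.
|Q∩R|: x∈[4,9], y∈[7,12] → 5·5 = 25.
|P∩Q∩R| = 0.0079.
|P ∪ Q ∪ R| = 226.5 − 34.3107 + 0.0079 = 192.20.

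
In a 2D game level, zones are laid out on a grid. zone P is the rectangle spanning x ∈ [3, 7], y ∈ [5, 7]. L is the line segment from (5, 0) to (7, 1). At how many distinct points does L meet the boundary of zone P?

The segment lies entirely outside zone P and never meets its boundary.

0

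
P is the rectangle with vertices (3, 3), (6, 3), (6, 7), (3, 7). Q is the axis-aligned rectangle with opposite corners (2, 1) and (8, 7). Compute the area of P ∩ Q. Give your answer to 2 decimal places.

|P∩Q|: x∈[3,6], y∈[3,7] → 3·4 = 12.

12.00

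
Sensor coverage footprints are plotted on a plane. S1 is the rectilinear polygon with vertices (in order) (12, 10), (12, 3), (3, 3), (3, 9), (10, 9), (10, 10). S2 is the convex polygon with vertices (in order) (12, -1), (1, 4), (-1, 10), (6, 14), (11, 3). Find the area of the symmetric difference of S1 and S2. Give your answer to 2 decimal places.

|S1| = 56, |S2| = 97, |S1∩S2| = 39.8091.
|S1 △ S2| = |S1| + |S2| − 2·|S1∩S2| = 56 + 97 − 79.6182 = 73.38.

73.38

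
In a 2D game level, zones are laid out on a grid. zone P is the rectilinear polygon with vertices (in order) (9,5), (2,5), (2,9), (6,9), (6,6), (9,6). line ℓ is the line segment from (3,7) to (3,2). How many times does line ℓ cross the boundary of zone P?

1

The segment meets the boundary at (3,5).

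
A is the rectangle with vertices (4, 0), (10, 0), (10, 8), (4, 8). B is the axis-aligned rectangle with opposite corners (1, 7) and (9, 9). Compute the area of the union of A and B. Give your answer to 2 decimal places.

59.00

By inclusion–exclusion:
Individual areas: |A| = 48, |B| = 16.
|A∩B|: x∈[4,9], y∈[7,8] → 5·1 = 5.
|A ∪ B| = 64 − 5 = 59.00.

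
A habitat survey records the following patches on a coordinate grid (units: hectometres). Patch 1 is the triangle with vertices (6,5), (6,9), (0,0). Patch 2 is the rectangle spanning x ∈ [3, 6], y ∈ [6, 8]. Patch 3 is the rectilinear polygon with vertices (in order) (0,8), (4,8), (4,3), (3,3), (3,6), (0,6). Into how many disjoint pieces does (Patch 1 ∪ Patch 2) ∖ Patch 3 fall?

(Patch 1 ∪ Patch 2) ∖ Patch 3 splits into 2 disjoint pieces (area 8, area 3.15).

2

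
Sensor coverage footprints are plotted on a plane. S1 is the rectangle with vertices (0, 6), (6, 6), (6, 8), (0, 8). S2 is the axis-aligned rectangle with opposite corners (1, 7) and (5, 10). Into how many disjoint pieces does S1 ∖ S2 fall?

S1 ∖ S2 is a single connected region.

1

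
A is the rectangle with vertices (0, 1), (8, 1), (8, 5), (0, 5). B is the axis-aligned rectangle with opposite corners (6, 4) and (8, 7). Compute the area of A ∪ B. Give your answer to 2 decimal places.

By inclusion–exclusion:
Individual areas: |A| = 32, |B| = 6.
|A∩B|: x∈[6,8], y∈[4,5] → 2·1 = 2.
|A ∪ B| = 38 − 2 = 36.00.

36.00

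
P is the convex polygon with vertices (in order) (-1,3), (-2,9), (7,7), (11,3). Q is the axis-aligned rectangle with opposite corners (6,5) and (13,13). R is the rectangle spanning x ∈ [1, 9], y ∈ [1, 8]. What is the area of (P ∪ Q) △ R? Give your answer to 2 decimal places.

|P ∪ Q| = 101.8889.
|(P ∪ Q) ∩ R| = 38.6389.
|(P ∪ Q) △ R| = 101.8889 + 56 − 77.2778 = 80.61.

80.61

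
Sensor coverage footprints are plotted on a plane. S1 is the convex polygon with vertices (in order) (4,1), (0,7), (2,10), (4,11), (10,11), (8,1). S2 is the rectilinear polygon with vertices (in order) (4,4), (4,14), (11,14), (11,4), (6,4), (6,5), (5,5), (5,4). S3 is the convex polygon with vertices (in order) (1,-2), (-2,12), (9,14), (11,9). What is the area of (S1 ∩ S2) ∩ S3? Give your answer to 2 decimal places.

32.85

|S1 ∩ S2| = 36.1.
|(S1 ∩ S2) ∩ S3| = 32.85.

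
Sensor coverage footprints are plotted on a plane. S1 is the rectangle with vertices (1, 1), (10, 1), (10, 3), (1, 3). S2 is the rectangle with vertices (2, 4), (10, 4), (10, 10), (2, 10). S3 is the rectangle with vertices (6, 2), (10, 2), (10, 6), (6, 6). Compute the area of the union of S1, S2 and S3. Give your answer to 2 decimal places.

70.00

By inclusion–exclusion:
Individual areas: |S1| = 18, |S2| = 48, |S3| = 16.
|S1∩S2| = 0 (no overlap).
|S1∩S3|: x∈[6,10], y∈[2,3] → 4·1 = 4.
|S2∩S3|: x∈[6,10], y∈[4,6] → 4·2 = 8.
|S1∩S2∩S3| = 0.
|S1 ∪ S2 ∪ S3| = 82 − 12 + 0 = 70.00.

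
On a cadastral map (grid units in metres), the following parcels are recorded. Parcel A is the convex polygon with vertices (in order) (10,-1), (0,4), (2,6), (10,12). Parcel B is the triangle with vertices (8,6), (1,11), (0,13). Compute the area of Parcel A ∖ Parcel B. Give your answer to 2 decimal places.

|Parcel A| = 67, |Parcel A∩Parcel B| = 0.6839.
|Parcel A ∖ Parcel B| = |Parcel A| − |Parcel A∩Parcel B| = 67 − 0.6839 = 66.32.

66.32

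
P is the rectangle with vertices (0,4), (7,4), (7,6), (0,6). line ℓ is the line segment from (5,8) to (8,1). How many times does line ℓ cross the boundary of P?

The segment meets the boundary at (5.857,6), (6.714,4).

2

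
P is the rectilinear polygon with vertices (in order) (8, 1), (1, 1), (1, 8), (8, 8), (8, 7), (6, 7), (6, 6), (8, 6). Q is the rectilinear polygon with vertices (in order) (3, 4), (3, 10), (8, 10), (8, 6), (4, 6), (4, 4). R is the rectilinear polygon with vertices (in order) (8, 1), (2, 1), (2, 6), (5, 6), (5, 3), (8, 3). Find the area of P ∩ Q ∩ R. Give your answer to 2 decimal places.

2.00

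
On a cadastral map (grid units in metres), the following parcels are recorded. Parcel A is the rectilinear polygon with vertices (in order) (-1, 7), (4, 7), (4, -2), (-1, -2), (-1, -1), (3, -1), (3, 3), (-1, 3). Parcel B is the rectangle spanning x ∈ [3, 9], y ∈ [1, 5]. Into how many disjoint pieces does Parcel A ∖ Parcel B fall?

Parcel A ∖ Parcel B splits into 2 disjoint pieces (area 18, area 7).

2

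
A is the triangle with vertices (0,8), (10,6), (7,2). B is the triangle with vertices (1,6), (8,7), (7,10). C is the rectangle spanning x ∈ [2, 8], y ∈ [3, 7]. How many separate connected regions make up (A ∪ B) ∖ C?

(A ∪ B) ∖ C splits into 3 disjoint pieces (area 10.1978, area 3.0667, area 0.9583).

3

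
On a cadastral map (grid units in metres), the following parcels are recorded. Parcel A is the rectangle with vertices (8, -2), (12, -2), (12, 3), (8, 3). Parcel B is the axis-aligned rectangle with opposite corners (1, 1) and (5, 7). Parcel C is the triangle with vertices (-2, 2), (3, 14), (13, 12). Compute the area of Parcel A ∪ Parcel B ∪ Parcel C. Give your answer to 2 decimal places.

102.33

By inclusion–exclusion:
Individual areas: |Parcel A| = 20, |Parcel B| = 24, |Parcel C| = 65.
|Parcel A∩Parcel B| = 0 (no overlap).
|Parcel A∩Parcel C| = 0.
|Parcel B∩Parcel C| = 6.6667.
|Parcel A∩Parcel B∩Parcel C| = 0.
|Parcel A ∪ Parcel B ∪ Parcel C| = 109 − 6.6667 + 0 = 102.33.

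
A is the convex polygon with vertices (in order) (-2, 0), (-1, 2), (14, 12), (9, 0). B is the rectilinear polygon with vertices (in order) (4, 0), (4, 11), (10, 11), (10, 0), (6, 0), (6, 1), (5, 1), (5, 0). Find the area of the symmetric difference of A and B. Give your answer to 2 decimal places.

|A| = 76, |B| = 65, |A∩B| = 41.8.
|A △ B| = |A| + |B| − 2·|A∩B| = 76 + 65 − 83.6 = 57.40.

57.40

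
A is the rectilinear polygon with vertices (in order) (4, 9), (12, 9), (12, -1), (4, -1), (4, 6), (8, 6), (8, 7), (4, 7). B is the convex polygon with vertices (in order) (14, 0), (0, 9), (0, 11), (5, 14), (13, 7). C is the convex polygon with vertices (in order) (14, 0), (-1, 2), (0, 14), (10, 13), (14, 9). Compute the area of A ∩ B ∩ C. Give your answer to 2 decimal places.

The intersection is the polygon with vertices (12,7.875), (12,1.286), (4.667,6), (8,6), (8,7), (4,7), (4,9), (10.714,9).
By the shoelace formula its area is 36.56.

36.56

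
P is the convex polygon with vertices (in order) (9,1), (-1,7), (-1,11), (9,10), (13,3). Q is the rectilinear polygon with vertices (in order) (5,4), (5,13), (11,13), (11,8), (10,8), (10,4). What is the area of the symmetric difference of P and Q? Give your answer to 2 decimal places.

|P| = 83, |Q| = 50, |P∩Q| = 29.9429.
|P △ Q| = |P| + |Q| − 2·|P∩Q| = 83 + 50 − 59.8857 = 73.11.

73.11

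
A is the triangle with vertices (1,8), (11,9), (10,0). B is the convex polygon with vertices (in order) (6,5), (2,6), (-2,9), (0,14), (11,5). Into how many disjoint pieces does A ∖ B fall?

A ∖ B splits into 2 disjoint pieces (area 7.8981, area 15.9106).

2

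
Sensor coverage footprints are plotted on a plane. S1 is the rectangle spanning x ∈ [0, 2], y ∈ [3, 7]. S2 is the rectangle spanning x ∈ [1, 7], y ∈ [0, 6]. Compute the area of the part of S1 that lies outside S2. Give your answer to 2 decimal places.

5.00

|S1∩S2|: x∈[1,2], y∈[3,6] → 1·3 = 3.
|S1| = 8.
|S1 ∖ S2| = |S1| − |S1∩S2| = 8 − 3 = 5.00.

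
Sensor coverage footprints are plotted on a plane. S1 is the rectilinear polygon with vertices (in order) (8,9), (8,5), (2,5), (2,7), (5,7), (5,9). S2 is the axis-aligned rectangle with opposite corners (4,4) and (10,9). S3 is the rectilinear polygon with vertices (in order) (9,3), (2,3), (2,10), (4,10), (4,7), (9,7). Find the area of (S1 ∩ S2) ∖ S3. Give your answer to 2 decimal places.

6.00

|S1 ∩ S2| = 14.
|(S1 ∩ S2) ∩ S3| = 8.
|(S1 ∩ S2) ∖ S3| = 14 − 8 = 6.00.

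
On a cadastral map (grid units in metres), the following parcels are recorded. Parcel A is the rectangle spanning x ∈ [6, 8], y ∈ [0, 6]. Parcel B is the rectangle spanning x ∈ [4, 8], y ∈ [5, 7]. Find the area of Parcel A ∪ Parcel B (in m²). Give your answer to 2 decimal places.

18.00

By inclusion–exclusion:
Individual areas: |Parcel A| = 12, |Parcel B| = 8.
|Parcel A∩Parcel B|: x∈[6,8], y∈[5,6] → 2·1 = 2.
|Parcel A ∪ Parcel B| = 20 − 2 = 18.00.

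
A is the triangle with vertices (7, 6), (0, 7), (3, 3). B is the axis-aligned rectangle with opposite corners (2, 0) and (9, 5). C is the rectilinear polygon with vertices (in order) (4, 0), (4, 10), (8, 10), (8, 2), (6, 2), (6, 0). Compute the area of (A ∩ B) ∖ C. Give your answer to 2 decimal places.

|A ∩ B| = 4.
|(A ∩ B) ∩ C| = 1.0417.
|(A ∩ B) ∖ C| = 4 − 1.0417 = 2.96.

2.96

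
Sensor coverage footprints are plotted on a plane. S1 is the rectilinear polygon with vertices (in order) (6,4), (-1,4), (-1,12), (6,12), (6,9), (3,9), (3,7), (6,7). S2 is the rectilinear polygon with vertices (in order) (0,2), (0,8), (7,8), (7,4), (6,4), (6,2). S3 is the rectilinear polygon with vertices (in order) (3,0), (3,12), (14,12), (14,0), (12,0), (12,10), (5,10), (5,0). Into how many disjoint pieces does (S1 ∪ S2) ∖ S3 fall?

3

(S1 ∪ S2) ∖ S3 splits into 3 disjoint pieces (area 38, area 1, area 10).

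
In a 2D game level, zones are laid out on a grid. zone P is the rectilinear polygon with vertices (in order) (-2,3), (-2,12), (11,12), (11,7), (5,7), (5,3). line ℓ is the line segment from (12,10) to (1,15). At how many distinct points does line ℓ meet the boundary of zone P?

The segment meets the boundary at (7.6,12), (11,10.455).

2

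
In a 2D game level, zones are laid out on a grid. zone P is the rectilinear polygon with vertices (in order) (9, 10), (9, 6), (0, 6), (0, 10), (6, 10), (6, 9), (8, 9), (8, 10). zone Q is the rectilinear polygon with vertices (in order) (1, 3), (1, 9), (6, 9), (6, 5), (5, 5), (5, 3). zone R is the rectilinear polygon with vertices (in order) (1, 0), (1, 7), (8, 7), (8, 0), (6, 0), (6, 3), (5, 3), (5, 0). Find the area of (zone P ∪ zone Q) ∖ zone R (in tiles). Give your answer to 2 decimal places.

|zone P ∪ zone Q| = 47.
|(zone P ∪ zone Q) ∩ zone R| = 20.
|(zone P ∪ zone Q) ∖ zone R| = 47 − 20 = 27.00.

27.00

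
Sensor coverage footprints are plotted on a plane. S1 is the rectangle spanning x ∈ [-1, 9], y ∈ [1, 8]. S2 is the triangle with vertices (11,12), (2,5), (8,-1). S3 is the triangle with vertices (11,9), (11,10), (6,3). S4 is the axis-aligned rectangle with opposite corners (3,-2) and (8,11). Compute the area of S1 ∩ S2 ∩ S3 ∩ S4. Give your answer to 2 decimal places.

0.40

The intersection is the polygon with vertices (6,3), (8,5.8), (8,5.4).
By the shoelace formula its area is 0.40.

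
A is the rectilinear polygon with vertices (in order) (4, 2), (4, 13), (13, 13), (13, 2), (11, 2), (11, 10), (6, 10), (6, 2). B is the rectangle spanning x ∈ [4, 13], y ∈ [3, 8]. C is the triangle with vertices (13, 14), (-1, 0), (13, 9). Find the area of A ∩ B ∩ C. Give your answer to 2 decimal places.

4.35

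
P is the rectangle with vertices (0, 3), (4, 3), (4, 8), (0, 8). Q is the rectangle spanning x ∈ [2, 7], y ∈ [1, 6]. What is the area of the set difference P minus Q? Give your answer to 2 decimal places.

|P∩Q|: x∈[2,4], y∈[3,6] → 2·3 = 6.
|P| = 20.
|P ∖ Q| = |P| − |P∩Q| = 20 − 6 = 14.00.

14.00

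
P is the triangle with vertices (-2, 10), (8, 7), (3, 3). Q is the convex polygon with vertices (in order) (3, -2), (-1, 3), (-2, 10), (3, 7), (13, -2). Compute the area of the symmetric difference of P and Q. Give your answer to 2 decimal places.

77.09

|P| = 27.5, |Q| = 79, |P∩Q| = 14.7059.
|P △ Q| = |P| + |Q| − 2·|P∩Q| = 27.5 + 79 − 29.4118 = 77.09.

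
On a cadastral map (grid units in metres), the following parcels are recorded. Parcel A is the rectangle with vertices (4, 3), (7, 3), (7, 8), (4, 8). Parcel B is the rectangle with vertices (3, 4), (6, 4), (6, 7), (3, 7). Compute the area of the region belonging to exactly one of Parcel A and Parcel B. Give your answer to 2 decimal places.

12.00

|Parcel A∩Parcel B|: x∈[4,6], y∈[4,7] → 2·3 = 6.
|Parcel A △ Parcel B| = |Parcel A| + |Parcel B| − 2·|Parcel A∩Parcel B| = 15 + 9 − 12 = 12.00.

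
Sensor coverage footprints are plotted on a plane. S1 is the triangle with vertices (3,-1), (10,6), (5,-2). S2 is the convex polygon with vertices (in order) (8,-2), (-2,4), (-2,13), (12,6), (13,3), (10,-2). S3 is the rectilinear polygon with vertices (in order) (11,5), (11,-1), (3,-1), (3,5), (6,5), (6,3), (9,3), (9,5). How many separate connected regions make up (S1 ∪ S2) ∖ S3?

(S1 ∪ S2) ∖ S3 splits into 3 disjoint pieces (area 88.3333, area 3.1333, area 1.3125).

3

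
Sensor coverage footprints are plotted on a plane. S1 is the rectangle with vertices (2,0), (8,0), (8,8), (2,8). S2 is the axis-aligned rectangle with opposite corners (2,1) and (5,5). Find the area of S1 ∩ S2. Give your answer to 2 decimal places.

12.00

|S1∩S2|: x∈[2,5], y∈[1,5] → 3·4 = 12.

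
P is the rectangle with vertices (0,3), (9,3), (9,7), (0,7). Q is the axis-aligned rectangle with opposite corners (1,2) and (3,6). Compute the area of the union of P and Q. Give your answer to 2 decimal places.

38.00

By inclusion–exclusion:
Individual areas: |P| = 36, |Q| = 8.
|P∩Q|: x∈[1,3], y∈[3,6] → 2·3 = 6.
|P ∪ Q| = 44 − 6 = 38.00.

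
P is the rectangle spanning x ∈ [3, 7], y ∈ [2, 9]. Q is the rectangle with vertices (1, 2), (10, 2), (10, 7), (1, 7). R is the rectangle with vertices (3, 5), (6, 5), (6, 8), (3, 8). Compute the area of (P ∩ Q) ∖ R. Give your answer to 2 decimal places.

14.00

|P ∩ Q| = 20.
|(P ∩ Q) ∩ R| = 6.
|(P ∩ Q) ∖ R| = 20 − 6 = 14.00.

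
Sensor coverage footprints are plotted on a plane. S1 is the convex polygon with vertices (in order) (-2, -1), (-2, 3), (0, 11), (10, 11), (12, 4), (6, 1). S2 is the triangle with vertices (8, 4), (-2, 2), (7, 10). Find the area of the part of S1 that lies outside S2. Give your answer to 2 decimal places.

93.00

|S1| = 124, |S1∩S2| = 31.
|S1 ∖ S2| = |S1| − |S1∩S2| = 124 − 31 = 93.00.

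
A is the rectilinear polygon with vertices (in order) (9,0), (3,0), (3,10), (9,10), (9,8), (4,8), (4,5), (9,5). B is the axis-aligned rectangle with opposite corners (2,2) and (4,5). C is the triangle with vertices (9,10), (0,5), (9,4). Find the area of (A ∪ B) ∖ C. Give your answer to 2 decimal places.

|A ∪ B| = 48.
|(A ∪ B) ∩ C| = 9.8222.
|(A ∪ B) ∖ C| = 48 − 9.8222 = 38.18.

38.18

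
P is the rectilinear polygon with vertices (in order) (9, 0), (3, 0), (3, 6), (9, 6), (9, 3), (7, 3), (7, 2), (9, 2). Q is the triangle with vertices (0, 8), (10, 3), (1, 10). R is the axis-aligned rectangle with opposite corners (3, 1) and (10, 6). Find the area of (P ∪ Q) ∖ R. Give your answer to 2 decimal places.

15.29

|P ∪ Q| = 43.4246.
|(P ∪ Q) ∩ R| = 28.1389.
|(P ∪ Q) ∖ R| = 43.4246 − 28.1389 = 15.29.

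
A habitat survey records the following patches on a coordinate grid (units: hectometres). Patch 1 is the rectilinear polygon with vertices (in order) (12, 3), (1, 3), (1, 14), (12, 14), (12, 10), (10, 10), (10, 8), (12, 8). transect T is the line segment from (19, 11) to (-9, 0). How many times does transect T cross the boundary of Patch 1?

2

The segment meets the boundary at (1,3.929), (11.364,8).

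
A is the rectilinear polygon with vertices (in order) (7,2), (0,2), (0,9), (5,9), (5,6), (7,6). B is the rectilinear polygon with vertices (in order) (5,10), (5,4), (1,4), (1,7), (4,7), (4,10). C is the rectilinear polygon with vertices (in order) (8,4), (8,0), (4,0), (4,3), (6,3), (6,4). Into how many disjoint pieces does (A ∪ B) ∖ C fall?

(A ∪ B) ∖ C is a single connected region.

1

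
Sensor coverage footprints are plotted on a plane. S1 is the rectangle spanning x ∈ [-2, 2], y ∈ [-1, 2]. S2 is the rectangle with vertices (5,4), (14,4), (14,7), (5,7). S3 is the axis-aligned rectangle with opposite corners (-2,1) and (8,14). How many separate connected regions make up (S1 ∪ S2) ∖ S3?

(S1 ∪ S2) ∖ S3 splits into 2 disjoint pieces (area 8, area 18).

2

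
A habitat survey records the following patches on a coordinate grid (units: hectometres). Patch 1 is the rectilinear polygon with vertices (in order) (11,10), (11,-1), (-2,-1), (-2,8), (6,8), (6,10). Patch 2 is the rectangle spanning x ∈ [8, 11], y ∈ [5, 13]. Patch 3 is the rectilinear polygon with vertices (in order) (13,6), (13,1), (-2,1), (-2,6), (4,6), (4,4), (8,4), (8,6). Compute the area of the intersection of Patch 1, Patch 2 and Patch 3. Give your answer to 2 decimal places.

3.00

The intersection is the polygon with vertices (8,5), (8,6), (11,6), (11,5).
By the shoelace formula its area is 3.00.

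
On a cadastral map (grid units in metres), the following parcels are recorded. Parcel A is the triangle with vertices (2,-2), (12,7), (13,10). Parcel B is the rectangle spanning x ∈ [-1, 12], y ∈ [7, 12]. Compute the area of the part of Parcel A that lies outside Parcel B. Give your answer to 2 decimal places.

8.83

|Parcel A| = 10.5, |Parcel A∩Parcel B| = 1.6705.
|Parcel A ∖ Parcel B| = |Parcel A| − |Parcel A∩Parcel B| = 10.5 − 1.6705 = 8.83.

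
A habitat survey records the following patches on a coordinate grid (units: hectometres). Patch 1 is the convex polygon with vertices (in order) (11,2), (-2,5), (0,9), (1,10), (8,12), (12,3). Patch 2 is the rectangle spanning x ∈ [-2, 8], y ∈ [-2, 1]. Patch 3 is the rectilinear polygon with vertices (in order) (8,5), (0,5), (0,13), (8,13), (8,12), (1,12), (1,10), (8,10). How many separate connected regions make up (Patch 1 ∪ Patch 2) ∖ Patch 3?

2

(Patch 1 ∪ Patch 2) ∖ Patch 3 splits into 2 disjoint pieces (area 43, area 30).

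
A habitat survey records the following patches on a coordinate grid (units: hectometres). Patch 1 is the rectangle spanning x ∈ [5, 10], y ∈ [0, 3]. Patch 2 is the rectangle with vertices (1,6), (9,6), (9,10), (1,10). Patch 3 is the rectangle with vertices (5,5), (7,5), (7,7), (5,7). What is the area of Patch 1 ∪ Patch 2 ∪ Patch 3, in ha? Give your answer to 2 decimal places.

By inclusion–exclusion:
Individual areas: |Patch 1| = 15, |Patch 2| = 32, |Patch 3| = 4.
|Patch 1∩Patch 2| = 0 (no overlap).
|Patch 1∩Patch 3| = 0 (no overlap).
|Patch 2∩Patch 3|: x∈[5,7], y∈[6,7] → 2·1 = 2.
|Patch 1∩Patch 2∩Patch 3| = 0.
|Patch 1 ∪ Patch 2 ∪ Patch 3| = 51 − 2 + 0 = 49.00.

49.00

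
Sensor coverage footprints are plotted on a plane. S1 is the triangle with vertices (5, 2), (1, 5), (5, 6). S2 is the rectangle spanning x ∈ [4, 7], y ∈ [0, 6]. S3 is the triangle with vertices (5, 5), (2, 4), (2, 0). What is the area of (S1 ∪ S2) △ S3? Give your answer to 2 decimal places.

|S1 ∪ S2| = 22.5.
|(S1 ∪ S2) ∩ S3| = 2.2918.
|(S1 ∪ S2) △ S3| = 22.5 + 6 − 4.5836 = 23.92.

23.92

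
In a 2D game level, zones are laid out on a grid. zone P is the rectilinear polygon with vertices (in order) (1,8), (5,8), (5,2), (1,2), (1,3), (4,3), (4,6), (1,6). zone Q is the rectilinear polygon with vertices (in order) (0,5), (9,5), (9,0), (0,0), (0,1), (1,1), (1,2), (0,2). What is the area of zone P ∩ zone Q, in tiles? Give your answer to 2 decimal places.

The intersection is the polygon with vertices (5,2), (1,2), (1,3), (4,3), (4,5), (5,5).
By the shoelace formula its area is 6.00.

6.00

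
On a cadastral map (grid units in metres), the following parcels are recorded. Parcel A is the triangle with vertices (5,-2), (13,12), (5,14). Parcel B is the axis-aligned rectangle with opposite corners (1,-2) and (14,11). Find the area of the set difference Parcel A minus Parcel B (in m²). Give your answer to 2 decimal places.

|Parcel A| = 64, |Parcel A∩Parcel B| = 48.2857.
|Parcel A ∖ Parcel B| = |Parcel A| − |Parcel A∩Parcel B| = 64 − 48.2857 = 15.71.

15.71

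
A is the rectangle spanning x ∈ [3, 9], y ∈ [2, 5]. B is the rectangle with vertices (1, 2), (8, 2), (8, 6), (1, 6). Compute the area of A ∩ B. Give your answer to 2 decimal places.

|A∩B|: x∈[3,8], y∈[2,5] → 5·3 = 15.

15.00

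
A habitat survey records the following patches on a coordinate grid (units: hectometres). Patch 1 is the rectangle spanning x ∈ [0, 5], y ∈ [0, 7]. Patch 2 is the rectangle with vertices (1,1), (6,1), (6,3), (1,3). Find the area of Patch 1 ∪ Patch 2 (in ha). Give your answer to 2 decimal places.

37.00

By inclusion–exclusion:
Individual areas: |Patch 1| = 35, |Patch 2| = 10.
|Patch 1∩Patch 2|: x∈[1,5], y∈[1,3] → 4·2 = 8.
|Patch 1 ∪ Patch 2| = 45 − 8 = 37.00.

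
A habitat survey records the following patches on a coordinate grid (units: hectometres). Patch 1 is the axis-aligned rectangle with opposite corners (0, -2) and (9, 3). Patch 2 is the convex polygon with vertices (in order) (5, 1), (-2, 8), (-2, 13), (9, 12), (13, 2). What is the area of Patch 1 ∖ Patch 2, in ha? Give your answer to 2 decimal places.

36.00

|Patch 1| = 45, |Patch 1∩Patch 2| = 9.
|Patch 1 ∖ Patch 2| = |Patch 1| − |Patch 1∩Patch 2| = 45 − 9 = 36.00.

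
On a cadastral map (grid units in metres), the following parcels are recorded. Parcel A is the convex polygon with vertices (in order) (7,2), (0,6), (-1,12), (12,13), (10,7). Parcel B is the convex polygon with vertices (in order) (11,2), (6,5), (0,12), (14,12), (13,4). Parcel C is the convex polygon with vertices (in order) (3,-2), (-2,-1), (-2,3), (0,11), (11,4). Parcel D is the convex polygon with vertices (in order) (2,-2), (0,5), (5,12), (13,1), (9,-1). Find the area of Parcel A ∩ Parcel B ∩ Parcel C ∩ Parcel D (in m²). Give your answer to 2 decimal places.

The intersection is the polygon with vertices (6,5), (2.727,8.818), (2.946,9.125), (8.974,5.29), (8.059,3.765).
By the shoelace formula its area is 9.63.

9.63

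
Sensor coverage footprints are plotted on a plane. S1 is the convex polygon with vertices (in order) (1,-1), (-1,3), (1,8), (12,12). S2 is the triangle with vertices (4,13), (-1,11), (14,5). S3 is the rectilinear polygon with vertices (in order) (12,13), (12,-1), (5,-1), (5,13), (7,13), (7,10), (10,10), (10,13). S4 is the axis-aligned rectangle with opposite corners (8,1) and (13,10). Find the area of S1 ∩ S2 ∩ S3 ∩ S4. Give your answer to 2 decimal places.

The intersection is the polygon with vertices (8.081,7.368), (8,7.4), (8,9.8), (9.275,8.78).
By the shoelace formula its area is 1.61.

1.61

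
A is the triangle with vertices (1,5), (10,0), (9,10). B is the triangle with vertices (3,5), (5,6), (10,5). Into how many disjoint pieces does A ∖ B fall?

1

A ∖ B is a single connected region.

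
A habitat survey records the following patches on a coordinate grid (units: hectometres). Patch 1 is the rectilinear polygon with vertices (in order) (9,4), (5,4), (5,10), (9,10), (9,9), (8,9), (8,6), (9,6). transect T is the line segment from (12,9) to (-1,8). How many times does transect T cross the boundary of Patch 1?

2

The segment meets the boundary at (5,8.462), (8,8.692).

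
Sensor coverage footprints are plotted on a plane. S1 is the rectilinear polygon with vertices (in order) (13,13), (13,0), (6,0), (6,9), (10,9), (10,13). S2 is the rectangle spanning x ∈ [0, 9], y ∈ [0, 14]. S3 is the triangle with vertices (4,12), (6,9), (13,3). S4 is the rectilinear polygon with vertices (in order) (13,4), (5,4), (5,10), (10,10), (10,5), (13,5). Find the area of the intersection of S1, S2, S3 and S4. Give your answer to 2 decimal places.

1.86

The intersection is the polygon with vertices (9,7), (9,6.429), (6,9), (7,9).
By the shoelace formula its area is 1.86.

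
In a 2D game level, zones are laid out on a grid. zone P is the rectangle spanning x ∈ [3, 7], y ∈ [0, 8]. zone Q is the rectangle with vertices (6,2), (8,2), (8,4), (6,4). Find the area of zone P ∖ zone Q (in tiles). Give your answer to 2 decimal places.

|zone P∩zone Q|: x∈[6,7], y∈[2,4] → 1·2 = 2.
|zone P| = 32.
|zone P ∖ zone Q| = |zone P| − |zone P∩zone Q| = 32 − 2 = 30.00.

30.00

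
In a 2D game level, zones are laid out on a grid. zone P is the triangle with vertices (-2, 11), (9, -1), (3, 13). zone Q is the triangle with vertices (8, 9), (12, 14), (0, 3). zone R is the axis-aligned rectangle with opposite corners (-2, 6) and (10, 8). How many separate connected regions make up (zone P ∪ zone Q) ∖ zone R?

3

(zone P ∪ zone Q) ∖ zone R splits into 3 disjoint pieces (area 21.2321, area 4.9697, area 12.7216).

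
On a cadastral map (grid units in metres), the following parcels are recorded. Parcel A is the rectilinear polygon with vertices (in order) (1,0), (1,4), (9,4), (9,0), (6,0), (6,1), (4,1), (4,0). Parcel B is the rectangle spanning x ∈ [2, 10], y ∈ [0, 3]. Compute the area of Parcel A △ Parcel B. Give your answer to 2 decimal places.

16.00

|Parcel A| = 30, |Parcel B| = 24, |Parcel A∩Parcel B| = 19.
|Parcel A △ Parcel B| = |Parcel A| + |Parcel B| − 2·|Parcel A∩Parcel B| = 30 + 24 − 38 = 16.00.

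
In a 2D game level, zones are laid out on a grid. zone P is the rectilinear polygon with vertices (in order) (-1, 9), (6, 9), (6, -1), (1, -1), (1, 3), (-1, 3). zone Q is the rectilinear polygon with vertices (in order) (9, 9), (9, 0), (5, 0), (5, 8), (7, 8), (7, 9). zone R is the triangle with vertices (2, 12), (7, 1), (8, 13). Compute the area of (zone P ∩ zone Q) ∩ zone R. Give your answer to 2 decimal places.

The region (zone P ∩ zone Q) ∩ zone R is the polygon with vertices (5,8), (6,8), (6,3.2), (5,5.4).
By the shoelace formula its area is 3.70.

3.70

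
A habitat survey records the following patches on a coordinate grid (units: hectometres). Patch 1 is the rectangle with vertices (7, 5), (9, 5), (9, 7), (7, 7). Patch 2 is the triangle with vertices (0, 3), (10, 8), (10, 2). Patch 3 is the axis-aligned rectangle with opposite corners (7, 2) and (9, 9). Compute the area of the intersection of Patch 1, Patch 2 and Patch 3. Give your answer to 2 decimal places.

The intersection is the polygon with vertices (9,5), (7,5), (7,6.5), (8,7), (9,7).
By the shoelace formula its area is 3.75.

3.75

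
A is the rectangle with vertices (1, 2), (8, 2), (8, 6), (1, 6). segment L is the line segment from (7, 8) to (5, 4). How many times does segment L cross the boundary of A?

1

The segment meets the boundary at (6,6).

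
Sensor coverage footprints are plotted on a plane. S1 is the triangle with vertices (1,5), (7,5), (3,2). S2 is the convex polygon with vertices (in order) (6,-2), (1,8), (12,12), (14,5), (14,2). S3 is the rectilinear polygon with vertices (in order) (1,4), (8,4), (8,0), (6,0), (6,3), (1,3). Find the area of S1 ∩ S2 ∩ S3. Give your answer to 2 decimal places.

1.75

The intersection is the polygon with vertices (4.333,3), (3.5,3), (3,4), (5.667,4).
By the shoelace formula its area is 1.75.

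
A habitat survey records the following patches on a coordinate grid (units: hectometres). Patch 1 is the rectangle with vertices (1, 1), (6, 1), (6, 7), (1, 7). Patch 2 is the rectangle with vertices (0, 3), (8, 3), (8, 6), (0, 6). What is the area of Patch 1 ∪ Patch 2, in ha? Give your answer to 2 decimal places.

39.00

By inclusion–exclusion:
Individual areas: |Patch 1| = 30, |Patch 2| = 24.
|Patch 1∩Patch 2|: x∈[1,6], y∈[3,6] → 5·3 = 15.
|Patch 1 ∪ Patch 2| = 54 − 15 = 39.00.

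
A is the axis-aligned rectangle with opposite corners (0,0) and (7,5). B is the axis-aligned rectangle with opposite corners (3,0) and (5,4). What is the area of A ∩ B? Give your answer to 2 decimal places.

8.00

|A∩B|: x∈[3,5], y∈[0,4] → 2·4 = 8.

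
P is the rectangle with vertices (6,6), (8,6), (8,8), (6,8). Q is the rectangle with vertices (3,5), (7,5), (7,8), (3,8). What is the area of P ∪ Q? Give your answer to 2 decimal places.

By inclusion–exclusion:
Individual areas: |P| = 4, |Q| = 12.
|P∩Q|: x∈[6,7], y∈[6,8] → 1·2 = 2.
|P ∪ Q| = 16 − 2 = 14.00.

14.00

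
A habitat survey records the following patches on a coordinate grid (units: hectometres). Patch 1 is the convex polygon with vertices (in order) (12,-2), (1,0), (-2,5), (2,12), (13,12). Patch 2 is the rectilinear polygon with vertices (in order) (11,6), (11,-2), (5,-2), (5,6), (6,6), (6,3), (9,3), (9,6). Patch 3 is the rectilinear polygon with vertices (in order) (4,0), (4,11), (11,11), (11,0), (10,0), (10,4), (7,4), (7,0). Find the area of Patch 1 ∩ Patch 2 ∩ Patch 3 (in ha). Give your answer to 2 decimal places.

17.00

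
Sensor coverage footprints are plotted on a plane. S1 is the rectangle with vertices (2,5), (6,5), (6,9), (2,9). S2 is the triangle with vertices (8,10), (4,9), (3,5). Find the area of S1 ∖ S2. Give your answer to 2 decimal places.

|S1| = 16, |S1∩S2| = 5.5.
|S1 ∖ S2| = |S1| − |S1∩S2| = 16 − 5.5 = 10.50.

10.50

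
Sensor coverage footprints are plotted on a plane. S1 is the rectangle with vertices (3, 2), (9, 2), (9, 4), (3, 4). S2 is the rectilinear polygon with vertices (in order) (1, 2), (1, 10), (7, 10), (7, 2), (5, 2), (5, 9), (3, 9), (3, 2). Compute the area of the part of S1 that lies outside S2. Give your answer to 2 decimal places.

|S1| = 12, |S1∩S2| = 4.
|S1 ∖ S2| = |S1| − |S1∩S2| = 12 − 4 = 8.00.

8.00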